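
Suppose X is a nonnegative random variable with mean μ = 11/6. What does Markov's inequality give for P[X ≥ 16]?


μ = E[X] = 11/6, a = 16.
Markov: P[X ≥ 16] ≤ μ/a = (11/6)/16 = 11/96.
Numerically: ≈ 0.115.
(Since a = 16 > μ = 1.833, the bound 11/96 is < 1 and informative.)

P[X ≥ 16] ≤ 11/96 ≈ 0.115.


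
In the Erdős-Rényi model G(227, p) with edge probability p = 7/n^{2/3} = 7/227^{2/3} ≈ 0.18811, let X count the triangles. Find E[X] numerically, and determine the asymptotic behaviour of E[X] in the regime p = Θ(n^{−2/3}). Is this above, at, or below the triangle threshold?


Number of potential triangles: C(227, 3) = 1923825.
Each occurs with probability p³ ≈ (0.18811)³ ≈ 6.6564459e-03.
By linearity: E[X] = C(227, 3)·p³ ≈ 1923825 · 6.6564459e-03 ≈ 12805.83700.
Since α = 2/3 < 1, p = c/n^{2/3} ≫ 1/n is above the triangle threshold p ~ 1/n. Asymptotically E[X] ~ (c³/6)·n^{3(1−α)} = (7³/6)·n^{1} → ∞; triangles are abundant w.h.p.

E[X] ≈ 12805.83700; in regime p = Θ(1/n^{2/3}) E[X] diverges (above the triangle threshold p ~ 1/n).


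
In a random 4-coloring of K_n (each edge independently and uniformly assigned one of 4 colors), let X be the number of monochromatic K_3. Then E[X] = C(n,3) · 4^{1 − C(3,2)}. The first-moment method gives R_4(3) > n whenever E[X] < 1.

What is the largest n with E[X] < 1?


We need C(n, 3) · 4^{1 − 3} < 1, i.e. C(n, 3) < 4^{3 − 1} = 16.
Check values of n near the boundary:
  n = 3: C(3, 3) = 1; 1 < 16? YES
  n = 4: C(4, 3) = 4; 4 < 16? YES
  n = 5: C(5, 3) = 10; 10 < 16? YES
  n = 6: C(6, 3) = 20; 20 < 16? NO
The largest n with C(n, 3) < 16 is n = 5 (where E[X] = 5/8 ≈ 0.6250). Hence R_4(3) > 5, i.e. R_4(3) ≥ 6.

Largest n = 5; hence R_4(3) > 5.


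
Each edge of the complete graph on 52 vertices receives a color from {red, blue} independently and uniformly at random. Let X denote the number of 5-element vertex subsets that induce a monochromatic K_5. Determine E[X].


Let X = Σ_S X_S over the C(52, 5) = 2598960 subsets S of size 5, where X_S = 1 if the K_5 on S is monochromatic.
For a fixed S, the K_5 on S has C(5, 2) = 10 edges. P[all 10 edges red] = (1/2)^10, and likewise for blue, so P[monochromatic] = 2·(1/2)^10 = 2^{1 − 10} = 1/512.
By linearity of expectation: E[X] = C(52, 5) · 2^{1 − 10} = 2598960 · 1/512 = 162435/32.
Numerically: E[X] ≈ 5076.0938.

E[X] = C(52,5)·2^(1−C(5,2)) = 162435/32 ≈ 5076.0938.


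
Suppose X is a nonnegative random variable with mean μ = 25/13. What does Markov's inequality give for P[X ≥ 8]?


μ = E[X] = 25/13, a = 8.
Markov: P[X ≥ 8] ≤ μ/a = (25/13)/8 = 25/104.
Numerically: ≈ 0.240.
(Since a = 8 > μ = 1.923, the bound 25/104 is < 1 and informative.)

P[X ≥ 8] ≤ 25/104 ≈ 0.240.


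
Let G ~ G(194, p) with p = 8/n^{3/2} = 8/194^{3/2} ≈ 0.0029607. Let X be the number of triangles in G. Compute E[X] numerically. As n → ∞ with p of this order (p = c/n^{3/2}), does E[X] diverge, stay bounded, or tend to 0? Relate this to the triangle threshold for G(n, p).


Number of potential triangles: C(194, 3) = 1198144.
Each occurs with probability p³ ≈ (0.0029607)³ ≈ 2.5951483e-08.
By linearity: E[X] = C(194, 3)·p³ ≈ 1198144 · 2.5951483e-08 ≈ 0.03109.
Since α = 3/2 > 1, p = c/n^{3/2} = o(1/n) is below the triangle threshold p ~ 1/n. Asymptotically E[X] ~ (c³/6)·n^{3(1−α)} = (8³/6)·n^{-1.5} → 0, so by Markov's inequality G has no triangles w.h.p.

E[X] ≈ 0.03109; in regime p = Θ(1/n^{3/2}) E[X] tends to 0 (below the triangle threshold p ~ 1/n).


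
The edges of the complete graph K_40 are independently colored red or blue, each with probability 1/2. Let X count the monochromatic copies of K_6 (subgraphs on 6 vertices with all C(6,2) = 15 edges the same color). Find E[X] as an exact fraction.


Let X = Σ_S X_S over the C(40, 6) = 3838380 subsets S of size 6, where X_S = 1 if the K_6 on S is monochromatic.
For a fixed S, the K_6 on S has C(6, 2) = 15 edges. P[all 15 edges red] = (1/2)^15, and likewise for blue, so P[monochromatic] = 2·(1/2)^15 = 2^{1 − 15} = 1/16384.
By linearity of expectation: E[X] = C(40, 6) · 2^{1 − 15} = 3838380 · 1/16384 = 959595/4096.
Numerically: E[X] ≈ 234.276.

E[X] = C(40,6)·2^(1−C(6,2)) = 959595/4096 ≈ 234.276.


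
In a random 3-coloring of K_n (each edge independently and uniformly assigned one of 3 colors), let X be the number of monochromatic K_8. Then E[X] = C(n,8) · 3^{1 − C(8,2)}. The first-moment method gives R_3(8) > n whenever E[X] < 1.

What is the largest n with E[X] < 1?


We need C(n, 8) · 3^{1 − 28} < 1, i.e. C(n, 8) < 3^{28 − 1} = 7625597484987.
Check values of n near the boundary:
  n = 152: C(152, 8) = 5859727868575; 5859727868575 < 7625597484987? YES
  n = 153: C(153, 8) = 6183023199255; 6183023199255 < 7625597484987? YES
  n = 154: C(154, 8) = 6521818990995; 6521818990995 < 7625597484987? YES
  n = 155: C(155, 8) = 6876747915675; 6876747915675 < 7625597484987? YES
  n = 156: C(156, 8) = 7248464019225; 7248464019225 < 7625597484987? YES
  n = 157: C(157, 8) = 7637643295425; 7637643295425 < 7625597484987? NO
  n = 158: C(158, 8) = 8044984271181; 8044984271181 < 7625597484987? NO
The largest n with C(n, 8) < 7625597484987 is n = 156 (where E[X] = 805384891025/847288609443 ≈ 0.95054). Hence R_3(8) > 156, i.e. R_3(8) ≥ 157.

Largest n = 156; hence R_3(8) > 156.


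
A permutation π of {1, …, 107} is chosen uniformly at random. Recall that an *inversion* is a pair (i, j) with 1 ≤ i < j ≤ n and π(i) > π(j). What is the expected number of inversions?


Write X = Σ X_I over the C(107, 2) = 5671 pairs i < j, with X_I the indicator of one inversion.
There are 5671 indicators.
For each fixed pair i < j, the values π(i) and π(j) are two distinct elements of {1, …, 107} in uniformly random order; by symmetry P[π(i) > π(j)] = 1/2.
By linearity: E[X] = 5671 · (1/2) = C(107, 2) · (1/2) = 5671/2 = 5671/2 ≈ 2835.500000.

E[X] = 5671/2 = 2835.500000.


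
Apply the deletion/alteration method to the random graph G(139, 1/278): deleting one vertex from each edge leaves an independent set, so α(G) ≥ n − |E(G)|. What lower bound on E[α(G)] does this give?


E[|E(G)|] = C(139, 2)·p = 9591 · (1/278) = 69/2.
E[α(G)] ≥ n − E[|E(G)|] = 139 − 69/2 = 209/2.
Numerically: ≈ 104.50000.
(This is only a lower bound; the true E[α(G)] may be larger.)

E[α(G)] ≥ 209/2 ≈ 104.50000.


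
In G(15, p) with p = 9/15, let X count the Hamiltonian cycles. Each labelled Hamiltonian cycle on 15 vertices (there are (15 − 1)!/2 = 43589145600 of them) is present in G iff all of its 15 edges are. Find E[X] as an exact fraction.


K_15 has (15 − 1)!/2 = 43589145600 labelled Hamiltonian cycles.
For each such Hamiltonian cycle H, let X_H = 1 if all 15 edges of H are present in G. Then P[X_H = 1] = p^{15} = (3/5)^{15} = 14348907/30517578125.
Summing the indicators: E[X] = Σ_H E[X_H] = 43589145600 · p^{15} = 43589145600 · 14348907/30517578125 = 25018263856954368/1220703125.
Numerically: E[X] ≈ 2.0495e+07.

E[X] = 43589145600 · (3/5)^{15} = 25018263856954368/1220703125 ≈ 2.0495e+07.


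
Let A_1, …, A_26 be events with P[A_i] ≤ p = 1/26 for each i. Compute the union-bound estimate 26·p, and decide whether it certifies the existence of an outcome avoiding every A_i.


Union bound: P[∪_{i=1}^{26} A_i] ≤ Σ_i P[A_i] ≤ 26·p = 26·(1/26) = 1.
Numerically: 1 ≈ 1.0000.
Is 1 < 1? NO.
Since the bound 1 is ≥ 1, the union bound is uninformative here; it does NOT by itself certify existence.

26·p = 1 ≈ 1.0000; existence NOT certified by the union bound.


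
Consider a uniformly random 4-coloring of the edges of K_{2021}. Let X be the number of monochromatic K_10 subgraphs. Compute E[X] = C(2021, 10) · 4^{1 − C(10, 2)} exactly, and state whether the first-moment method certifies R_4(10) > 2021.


E[X] = C(2021, 10) · 4^{1 − 45} = 306347841644770462864800616 · 4^{−44} = 306347841644770462864800616/309485009821345068724781056.
As a reduced fraction: E[X] = 38293480205596307858100077/38685626227668133590597632 ≈ 0.9899.
Is E[X] < 1? YES.
Since E[X] < 1, there exists a 4-coloring of K_{2021} with no monochromatic K_10; hence R_4(10) > 2021.

E[X] = 38293480205596307858100077/38685626227668133590597632 ≈ 0.9899; E[X] < 1, so R_4(10) > 2021.


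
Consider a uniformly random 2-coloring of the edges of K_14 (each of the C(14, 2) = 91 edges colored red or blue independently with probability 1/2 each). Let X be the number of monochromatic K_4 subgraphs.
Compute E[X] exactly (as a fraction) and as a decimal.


Let X = Σ_S X_S over the C(14, 4) = 1001 subsets S of size 4, where X_S = 1 if the K_4 on S is monochromatic.
For a fixed S, the K_4 on S has C(4, 2) = 6 edges. P[all 6 edges red] = (1/2)^6, and likewise for blue, so P[monochromatic] = 2·(1/2)^6 = 2^{1 − 6} = 1/32.
By linearity of expectation: E[X] = C(14, 4) · 2^{1 − 6} = 1001 · 1/32 = 1001/32.
Numerically: E[X] ≈ 31.2812.

E[X] = C(14,4)·2^(1−C(4,2)) = 1001/32 ≈ 31.2812.


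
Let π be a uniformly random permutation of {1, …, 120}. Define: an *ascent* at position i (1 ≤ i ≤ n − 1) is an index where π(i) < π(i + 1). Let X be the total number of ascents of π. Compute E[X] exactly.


Write X = Σ X_I over i = 1, …, 119, with X_I the indicator of one ascent.
There are 119 indicators.
For each fixed i, the pair (π(i), π(i+1)) is a uniformly random ordered pair of distinct values from {1, …, 120}; by symmetry P[π(i) < π(i+1)] = 1/2.
By linearity: E[X] = 119 · (1/2) = (120 − 1) · (1/2) = 119/2 ≈ 59.500.

E[X] = 119/2 = 59.500.


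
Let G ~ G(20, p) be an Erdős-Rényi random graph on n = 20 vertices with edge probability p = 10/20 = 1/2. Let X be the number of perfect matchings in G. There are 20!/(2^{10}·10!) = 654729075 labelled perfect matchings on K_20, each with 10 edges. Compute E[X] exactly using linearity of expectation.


K_20 has 20!/(2^{10}·10!) = 654729075 labelled perfect matchings.
For each such perfect matching H, let X_H = 1 if all 10 edges of H are present in G. Then P[X_H = 1] = p^{10} = (1/2)^{10} = 1/1024.
By linearity of expectation: E[X] = Σ_H E[X_H] = 654729075 · p^{10} = 654729075 · 1/1024 = 654729075/1024.
Numerically: E[X] ≈ 639384.

E[X] = 654729075 · (1/2)^{10} = 654729075/1024 ≈ 639384.


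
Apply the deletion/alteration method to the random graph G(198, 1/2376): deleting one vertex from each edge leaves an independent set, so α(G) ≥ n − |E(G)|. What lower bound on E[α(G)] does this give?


E[|E(G)|] = C(198, 2)·p = 19503 · (1/2376) = 197/24.
E[α(G)] ≥ n − E[|E(G)|] = 198 − 197/24 = 4555/24.
Numerically: ≈ 189.79167.
(This is only a lower bound; the true E[α(G)] may be larger.)

E[α(G)] ≥ 4555/24 ≈ 189.79167.


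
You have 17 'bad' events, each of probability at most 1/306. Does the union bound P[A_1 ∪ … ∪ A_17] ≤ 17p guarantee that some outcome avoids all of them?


Union bound: P[∪_{i=1}^{17} A_i] ≤ Σ_i P[A_i] ≤ 17·p = 17·(1/306) = 1/18.
Numerically: 1/18 ≈ 0.0555556.
Is 1/18 < 1? YES.
Since P[∪ A_i] ≤ 1/18 < 1, the complement has P[∩ A_i^c] ≥ 1 − 1/18 = 17/18 > 0, so some outcome avoids every A_i.

17·p = 1/18 ≈ 0.0555556; existence CERTIFIED by the union bound.


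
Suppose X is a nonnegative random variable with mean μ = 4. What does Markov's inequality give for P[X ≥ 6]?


μ = E[X] = 4, a = 6.
Markov: P[X ≥ 6] ≤ μ/a = (4)/6 = 2/3.
Numerically: ≈ 0.666667.
(Since a = 6 > μ = 4.000000, the bound 2/3 is < 1 and informative.)

P[X ≥ 6] ≤ 2/3 ≈ 0.666667.


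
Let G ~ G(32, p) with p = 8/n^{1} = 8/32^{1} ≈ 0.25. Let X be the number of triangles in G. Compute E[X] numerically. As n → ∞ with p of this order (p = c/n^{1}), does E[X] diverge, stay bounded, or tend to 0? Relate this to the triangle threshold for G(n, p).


Number of potential triangles: C(32, 3) = 4960.
Each occurs with probability p³ ≈ (0.25)³ ≈ 1.56250e-02.
By linearity: E[X] = C(32, 3)·p³ ≈ 4960 · 1.56250e-02 ≈ 77.500.
Here α = 1, so p = 8/n is exactly at the triangle threshold p ~ 1/n. Asymptotically E[X] → c³/6 = 8³/6 = 256/3 ≈ 85.333, a bounded constant. In this regime the triangle count is asymptotically Poisson(c³/6).

E[X] ≈ 77.500; in regime p = Θ(1/n^{1}) E[X] stays bounded (at the triangle threshold p ~ 1/n).


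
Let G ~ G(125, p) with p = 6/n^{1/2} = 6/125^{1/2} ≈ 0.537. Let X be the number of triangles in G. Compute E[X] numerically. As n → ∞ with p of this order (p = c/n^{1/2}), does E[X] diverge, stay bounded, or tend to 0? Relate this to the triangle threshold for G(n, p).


Number of potential triangles: C(125, 3) = 317750.
Each occurs with probability p³ ≈ (0.537)³ ≈ 1.54557e-01.
By linearity: E[X] = C(125, 3)·p³ ≈ 317750 · 1.54557e-01 ≈ 49110.493.
Since α = 1/2 < 1, p = c/n^{1/2} ≫ 1/n is above the triangle threshold p ~ 1/n. Asymptotically E[X] ~ (c³/6)·n^{3(1−α)} = (6³/6)·n^{1.5} → ∞; triangles are abundant w.h.p.

E[X] ≈ 49110.493; in regime p = Θ(1/n^{1/2}) E[X] diverges (above the triangle threshold p ~ 1/n).


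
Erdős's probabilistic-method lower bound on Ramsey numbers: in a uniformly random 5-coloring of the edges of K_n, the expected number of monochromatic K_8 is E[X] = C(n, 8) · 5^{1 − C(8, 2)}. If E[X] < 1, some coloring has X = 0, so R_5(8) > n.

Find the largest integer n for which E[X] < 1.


We need C(n, 8) · 5^{1 − 28} < 1, i.e. C(n, 8) < 5^{28 − 1} = 7450580596923828125.
Check values of n near the boundary:
  n = 862: C(862, 8) = 7317951015318931845; 7317951015318931845 < 7450580596923828125? YES
  n = 863: C(863, 8) = 7386423071602617757; 7386423071602617757 < 7450580596923828125? YES
  n = 864: C(864, 8) = 7455455062926006708; 7455455062926006708 < 7450580596923828125? NO
  n = 865: C(865, 8) = 7525050909487743060; 7525050909487743060 < 7450580596923828125? NO
  n = 866: C(866, 8) = 7595214554331451620; 7595214554331451620 < 7450580596923828125? NO
The largest n with C(n, 8) < 7450580596923828125 is n = 863 (where E[X] = 7386423071602617757/7450580596923828125 ≈ 0.99139). Hence R_5(8) > 863, i.e. R_5(8) ≥ 864.

Largest n = 863; hence R_5(8) > 863.


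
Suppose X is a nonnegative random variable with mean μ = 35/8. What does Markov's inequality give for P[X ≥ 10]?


μ = E[X] = 35/8, a = 10.
Markov: P[X ≥ 10] ≤ μ/a = (35/8)/10 = 7/16.
Numerically: ≈ 0.4375.
(Since a = 10 > μ = 4.3750, the bound 7/16 is < 1 and informative.)

P[X ≥ 10] ≤ 7/16 ≈ 0.4375.


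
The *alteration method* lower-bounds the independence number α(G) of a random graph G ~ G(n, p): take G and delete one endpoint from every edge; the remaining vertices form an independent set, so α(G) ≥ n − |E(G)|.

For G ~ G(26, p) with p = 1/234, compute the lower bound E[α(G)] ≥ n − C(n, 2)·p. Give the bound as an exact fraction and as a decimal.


E[|E(G)|] = C(26, 2)·p = 325 · (1/234) = 25/18.
E[α(G)] ≥ n − E[|E(G)|] = 26 − 25/18 = 443/18.
Numerically: ≈ 24.611.
(This is only a lower bound; the true E[α(G)] may be larger.)

E[α(G)] ≥ 443/18 ≈ 24.611.


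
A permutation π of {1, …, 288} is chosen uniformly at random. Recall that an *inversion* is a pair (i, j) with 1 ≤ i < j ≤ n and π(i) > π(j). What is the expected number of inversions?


Write X = Σ X_I over the C(288, 2) = 41328 pairs i < j, with X_I the indicator of one inversion.
There are 41328 indicators.
For each fixed pair i < j, the values π(i) and π(j) are two distinct elements of {1, …, 288} in uniformly random order; by symmetry P[π(i) > π(j)] = 1/2.
By linearity: E[X] = 41328 · (1/2) = C(288, 2) · (1/2) = 41328/2 = 20664 ≈ 20664.000000.

E[X] = 20664 = 20664.000000.


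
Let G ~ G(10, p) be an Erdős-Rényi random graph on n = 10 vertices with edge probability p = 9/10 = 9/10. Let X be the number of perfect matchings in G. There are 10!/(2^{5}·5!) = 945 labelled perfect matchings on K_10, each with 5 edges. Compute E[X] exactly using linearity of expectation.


K_10 has 10!/(2^{5}·5!) = 945 labelled perfect matchings.
For each such perfect matching H, let X_H = 1 if all 5 edges of H are present in G. Then P[X_H = 1] = p^{5} = (9/10)^{5} = 59049/100000.
Summing the indicators: E[X] = Σ_H E[X_H] = 945 · p^{5} = 945 · 59049/100000 = 11160261/20000.
Numerically: E[X] ≈ 558.

E[X] = 945 · (9/10)^{5} = 11160261/20000 ≈ 558.


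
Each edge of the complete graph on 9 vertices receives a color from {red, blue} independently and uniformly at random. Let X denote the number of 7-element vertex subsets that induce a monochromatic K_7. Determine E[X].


Let X = Σ_S X_S over the C(9, 7) = 36 subsets S of size 7, where X_S = 1 if the K_7 on S is monochromatic.
For a fixed S, the K_7 on S has C(7, 2) = 21 edges. P[all 21 edges red] = (1/2)^21, and likewise for blue, so P[monochromatic] = 2·(1/2)^21 = 2^{1 − 21} = 1/1048576.
Summing: E[X] = C(9, 7) · 2^{1 − 21} = 36 · 1/1048576 = 9/262144.
Numerically: E[X] ≈ 0.000.

E[X] = C(9,7)·2^(1−C(7,2)) = 9/262144 ≈ 0.000.


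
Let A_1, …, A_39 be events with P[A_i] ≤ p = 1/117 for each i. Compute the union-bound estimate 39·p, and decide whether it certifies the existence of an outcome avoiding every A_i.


Union bound: P[∪_{i=1}^{39} A_i] ≤ Σ_i P[A_i] ≤ 39·p = 39·(1/117) = 1/3.
Numerically: 1/3 ≈ 0.3333.
Is 1/3 < 1? YES.
Since P[∪ A_i] ≤ 1/3 < 1, the complement has P[∩ A_i^c] ≥ 1 − 1/3 = 2/3 > 0, so some outcome avoids every A_i.

39·p = 1/3 ≈ 0.3333; existence CERTIFIED by the union bound.


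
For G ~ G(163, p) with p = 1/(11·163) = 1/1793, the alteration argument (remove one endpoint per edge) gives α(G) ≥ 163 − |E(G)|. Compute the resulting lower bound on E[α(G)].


E[|E(G)|] = C(163, 2)·p = 13203 · (1/1793) = 81/11.
E[α(G)] ≥ n − E[|E(G)|] = 163 − 81/11 = 1712/11.
Numerically: ≈ 155.636.
(This is only a lower bound; the true E[α(G)] may be larger.)

E[α(G)] ≥ 1712/11 ≈ 155.636.


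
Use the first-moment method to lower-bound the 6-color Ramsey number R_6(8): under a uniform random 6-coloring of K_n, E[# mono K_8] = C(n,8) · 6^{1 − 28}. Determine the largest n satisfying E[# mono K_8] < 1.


We need C(n, 8) · 6^{1 − 28} < 1, i.e. C(n, 8) < 6^{28 − 1} = 1023490369077469249536.
Check values of n near the boundary:
  n = 1589: C(1589, 8) = 990389025825605844438; 990389025825605844438 < 1023490369077469249536? YES
  n = 1590: C(1590, 8) = 995397314198933813310; 995397314198933813310 < 1023490369077469249536? YES
  n = 1591: C(1591, 8) = 1000427749141189953870; 1000427749141189953870 < 1023490369077469249536? YES
  n = 1592: C(1592, 8) = 1005480414540892933435; 1005480414540892933435 < 1023490369077469249536? YES
  n = 1593: C(1593, 8) = 1010555394551193970323; 1010555394551193970323 < 1023490369077469249536? YES
  n = 1594: C(1594, 8) = 1015652773590544255167; 1015652773590544255167 < 1023490369077469249536? YES
  n = 1595: C(1595, 8) = 1020772636343363633895; 1020772636343363633895 < 1023490369077469249536? YES
  n = 1596: C(1596, 8) = 1025915067760710553965; 1025915067760710553965 < 1023490369077469249536? NO
  n = 1597: C(1597, 8) = 1031080153060953275445; 1031080153060953275445 < 1023490369077469249536? NO
The largest n with C(n, 8) < 1023490369077469249536 is n = 1595 (where E[X] = 113419181815929292655/113721152119718805504 ≈ 0.9973). Hence R_6(8) > 1595, i.e. R_6(8) ≥ 1596.

Largest n = 1595; hence R_6(8) > 1595.


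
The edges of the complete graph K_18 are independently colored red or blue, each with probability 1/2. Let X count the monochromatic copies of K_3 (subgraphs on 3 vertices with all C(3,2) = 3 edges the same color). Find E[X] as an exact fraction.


Let X = Σ_S X_S over the C(18, 3) = 816 subsets S of size 3, where X_S = 1 if the K_3 on S is monochromatic.
For a fixed S, the K_3 on S has C(3, 2) = 3 edges. P[all 3 edges red] = (1/2)^3, and likewise for blue, so P[monochromatic] = 2·(1/2)^3 = 2^{1 − 3} = 1/4.
Summing: E[X] = C(18, 3) · 2^{1 − 3} = 816 · 1/4 = 204.
Numerically: E[X] ≈ 204.000.

E[X] = C(18,3)·2^(1−C(3,2)) = 204 ≈ 204.000.


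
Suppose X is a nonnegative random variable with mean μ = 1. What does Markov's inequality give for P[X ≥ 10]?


μ = E[X] = 1, a = 10.
Markov: P[X ≥ 10] ≤ μ/a = (1)/10 = 1/10.
Numerically: ≈ 0.100.
(Since a = 10 > μ = 1.000, the bound 1/10 is < 1 and informative.)

P[X ≥ 10] ≤ 1/10 ≈ 0.100.


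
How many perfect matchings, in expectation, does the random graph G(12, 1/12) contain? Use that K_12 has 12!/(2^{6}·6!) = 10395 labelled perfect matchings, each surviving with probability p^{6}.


K_12 has 12!/(2^{6}·6!) = 10395 labelled perfect matchings.
For each such perfect matching H, let X_H = 1 if all 6 edges of H are present in G. Then P[X_H = 1] = p^{6} = (1/12)^{6} = 1/2985984.
By linearity of expectation: E[X] = Σ_H E[X_H] = 10395 · p^{6} = 10395 · 1/2985984 = 385/110592.
Numerically: E[X] ≈ 0.00348.

E[X] = 10395 · (1/12)^{6} = 385/110592 ≈ 0.00348.


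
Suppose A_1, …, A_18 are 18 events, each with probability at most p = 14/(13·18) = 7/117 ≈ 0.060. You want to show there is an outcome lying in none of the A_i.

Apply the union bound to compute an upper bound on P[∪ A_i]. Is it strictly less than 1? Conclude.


Union bound: P[∪_{i=1}^{18} A_i] ≤ Σ_i P[A_i] ≤ 18·p = 18·(7/117) = 14/13.
Numerically: 14/13 ≈ 1.077.
Is 14/13 < 1? NO.
Since the bound 14/13 is ≥ 1, the union bound is uninformative here; it does NOT by itself certify existence.

18·p = 14/13 ≈ 1.077; existence NOT certified by the union bound.


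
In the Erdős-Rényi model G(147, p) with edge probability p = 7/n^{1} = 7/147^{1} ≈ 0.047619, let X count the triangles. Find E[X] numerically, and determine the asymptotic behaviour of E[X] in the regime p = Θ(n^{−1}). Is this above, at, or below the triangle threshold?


Number of potential triangles: C(147, 3) = 518665.
Each occurs with probability p³ ≈ (0.047619)³ ≈ 1.07979700e-04.
By linearity: E[X] = C(147, 3)·p³ ≈ 518665 · 1.07979700e-04 ≈ 56.005291.
Here α = 1, so p = 7/n is exactly at the triangle threshold p ~ 1/n. Asymptotically E[X] → c³/6 = 7³/6 = 343/6 ≈ 57.166667, a bounded constant. In this regime the triangle count is asymptotically Poisson(c³/6).

E[X] ≈ 56.005291; in regime p = Θ(1/n^{1}) E[X] stays bounded (at the triangle threshold p ~ 1/n).


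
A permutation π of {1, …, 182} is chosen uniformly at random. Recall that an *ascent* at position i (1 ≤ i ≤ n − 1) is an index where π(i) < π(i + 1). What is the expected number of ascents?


Write X = Σ X_I over i = 1, …, 181, with X_I the indicator of one ascent.
There are 181 indicators.
For each fixed i, the pair (π(i), π(i+1)) is a uniformly random ordered pair of distinct values from {1, …, 182}; by symmetry P[π(i) < π(i+1)] = 1/2.
By linearity: E[X] = 181 · (1/2) = (182 − 1) · (1/2) = 181/2 ≈ 90.500.

E[X] = 181/2 = 90.500.


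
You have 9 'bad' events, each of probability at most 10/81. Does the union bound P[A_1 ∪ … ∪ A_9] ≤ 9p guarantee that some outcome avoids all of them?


Union bound: P[∪_{i=1}^{9} A_i] ≤ Σ_i P[A_i] ≤ 9·p = 9·(10/81) = 10/9.
Numerically: 10/9 ≈ 1.1111.
Is 10/9 < 1? NO.
Since the bound 10/9 is ≥ 1, the union bound is uninformative here; it does NOT by itself certify existence.

9·p = 10/9 ≈ 1.1111; existence NOT certified by the union bound.


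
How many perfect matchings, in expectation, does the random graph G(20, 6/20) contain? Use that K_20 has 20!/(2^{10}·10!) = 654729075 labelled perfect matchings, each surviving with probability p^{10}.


K_20 has 20!/(2^{10}·10!) = 654729075 labelled perfect matchings.
For each such perfect matching H, let X_H = 1 if all 10 edges of H are present in G. Then P[X_H = 1] = p^{10} = (3/10)^{10} = 59049/10000000000.
By linearity of expectation: E[X] = Σ_H E[X_H] = 654729075 · p^{10} = 654729075 · 59049/10000000000 = 1546443885987/400000000.
Numerically: E[X] ≈ 3866.

E[X] = 654729075 · (3/10)^{10} = 1546443885987/400000000 ≈ 3866.


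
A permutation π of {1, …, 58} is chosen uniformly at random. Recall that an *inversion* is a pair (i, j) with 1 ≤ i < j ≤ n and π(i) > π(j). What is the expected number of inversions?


Write X = Σ X_I over the C(58, 2) = 1653 pairs i < j, with X_I the indicator of one inversion.
There are 1653 indicators.
For each fixed pair i < j, the values π(i) and π(j) are two distinct elements of {1, …, 58} in uniformly random order; by symmetry P[π(i) > π(j)] = 1/2.
By linearity: E[X] = 1653 · (1/2) = C(58, 2) · (1/2) = 1653/2 = 1653/2 ≈ 826.5000.

E[X] = 1653/2 = 826.5000.


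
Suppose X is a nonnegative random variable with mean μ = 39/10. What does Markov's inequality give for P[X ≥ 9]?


μ = E[X] = 39/10, a = 9.
Markov: P[X ≥ 9] ≤ μ/a = (39/10)/9 = 13/30.
Numerically: ≈ 0.4333.
(Since a = 9 > μ = 3.9000, the bound 13/30 is < 1 and informative.)

P[X ≥ 9] ≤ 13/30 ≈ 0.4333.


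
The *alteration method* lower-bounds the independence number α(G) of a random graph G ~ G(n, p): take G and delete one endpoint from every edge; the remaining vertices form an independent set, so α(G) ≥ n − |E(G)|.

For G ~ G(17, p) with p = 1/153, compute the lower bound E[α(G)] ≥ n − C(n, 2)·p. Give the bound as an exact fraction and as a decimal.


E[|E(G)|] = C(17, 2)·p = 136 · (1/153) = 8/9.
E[α(G)] ≥ n − E[|E(G)|] = 17 − 8/9 = 145/9.
Numerically: ≈ 16.1111.
(This is only a lower bound; the true E[α(G)] may be larger.)

E[α(G)] ≥ 145/9 ≈ 16.1111.


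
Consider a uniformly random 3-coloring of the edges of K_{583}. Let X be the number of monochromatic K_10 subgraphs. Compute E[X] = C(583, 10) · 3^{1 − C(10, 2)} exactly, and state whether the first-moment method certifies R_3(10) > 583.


E[X] = C(583, 10) · 3^{1 − 45} = 1156690232601431494120 · 3^{−44} = 1156690232601431494120/984770902183611232881.
As a reduced fraction: E[X] = 1156690232601431494120/984770902183611232881 ≈ 1.1746.
Is E[X] < 1? NO.
Since E[X] ≥ 1, the first-moment bound is inconclusive at n = 583; it does NOT by itself certify R_3(10) > 583.

E[X] = 1156690232601431494120/984770902183611232881 ≈ 1.1746; E[X] ≥ 1; first-moment method inconclusive here.


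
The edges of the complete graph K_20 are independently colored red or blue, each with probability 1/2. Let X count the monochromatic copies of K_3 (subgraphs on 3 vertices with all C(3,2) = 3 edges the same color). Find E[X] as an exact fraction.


Let X = Σ_S X_S over the C(20, 3) = 1140 subsets S of size 3, where X_S = 1 if the K_3 on S is monochromatic.
For a fixed S, the K_3 on S has C(3, 2) = 3 edges. P[all 3 edges red] = (1/2)^3, and likewise for blue, so P[monochromatic] = 2·(1/2)^3 = 2^{1 − 3} = 1/4.
By linearity of expectation: E[X] = C(20, 3) · 2^{1 − 3} = 1140 · 1/4 = 285.
Numerically: E[X] ≈ 285.000.

E[X] = C(20,3)·2^(1−C(3,2)) = 285 ≈ 285.000.


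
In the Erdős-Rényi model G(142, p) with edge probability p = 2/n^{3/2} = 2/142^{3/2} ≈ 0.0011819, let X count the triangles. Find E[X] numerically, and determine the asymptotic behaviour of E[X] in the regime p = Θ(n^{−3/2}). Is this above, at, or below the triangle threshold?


Number of potential triangles: C(142, 3) = 467180.
Each occurs with probability p³ ≈ (0.0011819)³ ≈ 1.6511725e-09.
By linearity: E[X] = C(142, 3)·p³ ≈ 467180 · 1.6511725e-09 ≈ 0.00077.
Since α = 3/2 > 1, p = c/n^{3/2} = o(1/n) is below the triangle threshold p ~ 1/n. Asymptotically E[X] ~ (c³/6)·n^{3(1−α)} = (2³/6)·n^{-1.5} → 0, so by Markov's inequality G has no triangles w.h.p.

E[X] ≈ 0.00077; in regime p = Θ(1/n^{3/2}) E[X] tends to 0 (below the triangle threshold p ~ 1/n).


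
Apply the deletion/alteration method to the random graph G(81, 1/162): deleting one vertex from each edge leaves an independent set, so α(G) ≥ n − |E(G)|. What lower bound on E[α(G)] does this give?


E[|E(G)|] = C(81, 2)·p = 3240 · (1/162) = 20.
E[α(G)] ≥ n − E[|E(G)|] = 81 − 20 = 61.
Numerically: ≈ 61.0000.
(This is only a lower bound; the true E[α(G)] may be larger.)

E[α(G)] ≥ 61 ≈ 61.0000.


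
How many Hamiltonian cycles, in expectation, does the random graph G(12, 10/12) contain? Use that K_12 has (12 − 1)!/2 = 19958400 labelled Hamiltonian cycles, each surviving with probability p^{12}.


K_12 has (12 − 1)!/2 = 19958400 labelled Hamiltonian cycles.
For each such Hamiltonian cycle H, let X_H = 1 if all 12 edges of H are present in G. Then P[X_H = 1] = p^{12} = (5/6)^{12} = 244140625/2176782336.
By linearity of expectation: E[X] = Σ_H E[X_H] = 19958400 · p^{12} = 19958400 · 244140625/2176782336 = 469970703125/209952.
Numerically: E[X] ≈ 2.24e+06.

E[X] = 19958400 · (5/6)^{12} = 469970703125/209952 ≈ 2.24e+06.


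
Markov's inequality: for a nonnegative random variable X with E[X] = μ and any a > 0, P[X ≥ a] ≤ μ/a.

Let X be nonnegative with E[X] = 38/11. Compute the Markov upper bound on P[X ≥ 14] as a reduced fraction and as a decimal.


μ = E[X] = 38/11, a = 14.
Markov: P[X ≥ 14] ≤ μ/a = (38/11)/14 = 19/77.
Numerically: ≈ 0.246753.
(Since a = 14 > μ = 3.454545, the bound 19/77 is < 1 and informative.)

P[X ≥ 14] ≤ 19/77 ≈ 0.246753.


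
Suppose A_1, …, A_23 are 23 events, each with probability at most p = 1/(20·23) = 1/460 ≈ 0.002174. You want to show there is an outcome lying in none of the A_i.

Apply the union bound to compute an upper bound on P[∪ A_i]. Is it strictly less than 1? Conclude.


Union bound: P[∪_{i=1}^{23} A_i] ≤ Σ_i P[A_i] ≤ 23·p = 23·(1/460) = 1/20.
Numerically: 1/20 ≈ 0.050000.
Is 1/20 < 1? YES.
Since P[∪ A_i] ≤ 1/20 < 1, the complement has P[∩ A_i^c] ≥ 1 − 1/20 = 19/20 > 0, so some outcome avoids every A_i.

23·p = 1/20 ≈ 0.050000; existence CERTIFIED by the union bound.


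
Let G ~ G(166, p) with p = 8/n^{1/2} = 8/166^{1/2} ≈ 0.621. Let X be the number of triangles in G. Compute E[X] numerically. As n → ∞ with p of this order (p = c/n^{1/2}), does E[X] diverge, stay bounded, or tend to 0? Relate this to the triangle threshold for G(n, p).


Number of potential triangles: C(166, 3) = 748660.
Each occurs with probability p³ ≈ (0.621)³ ≈ 2.39391e-01.
By linearity: E[X] = C(166, 3)·p³ ≈ 748660 · 2.39391e-01 ≈ 179222.470.
Since α = 1/2 < 1, p = c/n^{1/2} ≫ 1/n is above the triangle threshold p ~ 1/n. Asymptotically E[X] ~ (c³/6)·n^{3(1−α)} = (8³/6)·n^{1.5} → ∞; triangles are abundant w.h.p.

E[X] ≈ 179222.470; in regime p = Θ(1/n^{1/2}) E[X] diverges (above the triangle threshold p ~ 1/n).


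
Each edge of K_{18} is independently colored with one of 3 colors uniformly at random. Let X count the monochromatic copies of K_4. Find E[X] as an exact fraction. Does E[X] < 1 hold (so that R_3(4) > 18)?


E[X] = C(18, 4) · 3^{1 − 6} = 3060 · 3^{−5} = 3060/243.
As a reduced fraction: E[X] = 340/27 ≈ 12.593.
Is E[X] < 1? NO.
Since E[X] ≥ 1, the first-moment bound is inconclusive at n = 18; it does NOT by itself certify R_3(4) > 18.

E[X] = 340/27 ≈ 12.593; E[X] ≥ 1; first-moment method inconclusive here.


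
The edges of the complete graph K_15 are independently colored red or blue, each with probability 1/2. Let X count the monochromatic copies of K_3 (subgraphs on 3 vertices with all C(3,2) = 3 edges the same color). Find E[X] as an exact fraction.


Let X = Σ_S X_S over the C(15, 3) = 455 subsets S of size 3, where X_S = 1 if the K_3 on S is monochromatic.
For a fixed S, the K_3 on S has C(3, 2) = 3 edges. P[all 3 edges red] = (1/2)^3, and likewise for blue, so P[monochromatic] = 2·(1/2)^3 = 2^{1 − 3} = 1/4.
By linearity: E[X] = C(15, 3) · 2^{1 − 3} = 455 · 1/4 = 455/4.
Numerically: E[X] ≈ 113.750000.

E[X] = C(15,3)·2^(1−C(3,2)) = 455/4 ≈ 113.750000.


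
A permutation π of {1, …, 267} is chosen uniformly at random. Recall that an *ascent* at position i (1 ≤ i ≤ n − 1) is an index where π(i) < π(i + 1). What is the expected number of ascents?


Write X = Σ X_I over i = 1, …, 266, with X_I the indicator of one ascent.
There are 266 indicators.
For each fixed i, the pair (π(i), π(i+1)) is a uniformly random ordered pair of distinct values from {1, …, 267}; by symmetry P[π(i) < π(i+1)] = 1/2.
By linearity: E[X] = 266 · (1/2) = (267 − 1) · (1/2) = 133 ≈ 133.0000.

E[X] = 133 = 133.0000.


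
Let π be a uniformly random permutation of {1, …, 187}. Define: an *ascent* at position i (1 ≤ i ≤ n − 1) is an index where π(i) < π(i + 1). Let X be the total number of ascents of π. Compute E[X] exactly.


Write X = Σ X_I over i = 1, …, 186, with X_I the indicator of one ascent.
There are 186 indicators.
For each fixed i, the pair (π(i), π(i+1)) is a uniformly random ordered pair of distinct values from {1, …, 187}; by symmetry P[π(i) < π(i+1)] = 1/2.
By linearity: E[X] = 186 · (1/2) = (187 − 1) · (1/2) = 93 ≈ 93.0000.

E[X] = 93 = 93.0000.


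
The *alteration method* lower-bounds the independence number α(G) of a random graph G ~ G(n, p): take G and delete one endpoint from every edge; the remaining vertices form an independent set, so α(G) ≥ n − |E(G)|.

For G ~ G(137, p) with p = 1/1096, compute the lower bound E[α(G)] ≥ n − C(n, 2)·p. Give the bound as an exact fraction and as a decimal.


E[|E(G)|] = C(137, 2)·p = 9316 · (1/1096) = 17/2.
E[α(G)] ≥ n − E[|E(G)|] = 137 − 17/2 = 257/2.
Numerically: ≈ 128.500.
(This is only a lower bound; the true E[α(G)] may be larger.)

E[α(G)] ≥ 257/2 ≈ 128.500.


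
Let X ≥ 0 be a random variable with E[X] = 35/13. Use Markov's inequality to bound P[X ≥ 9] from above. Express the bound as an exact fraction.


μ = E[X] = 35/13, a = 9.
Markov: P[X ≥ 9] ≤ μ/a = (35/13)/9 = 35/117.
Numerically: ≈ 0.29915.
(Since a = 9 > μ = 2.69231, the bound 35/117 is < 1 and informative.)

P[X ≥ 9] ≤ 35/117 ≈ 0.29915.


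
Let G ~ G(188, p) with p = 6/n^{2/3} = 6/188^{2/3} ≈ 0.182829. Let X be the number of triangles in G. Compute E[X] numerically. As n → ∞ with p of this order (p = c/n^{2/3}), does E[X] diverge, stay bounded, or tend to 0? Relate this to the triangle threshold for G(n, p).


Number of potential triangles: C(188, 3) = 1089836.
Each occurs with probability p³ ≈ (0.182829)³ ≈ 6.11136261e-03.
By linearity: E[X] = C(188, 3)·p³ ≈ 1089836 · 6.11136261e-03 ≈ 6660.382979.
Since α = 2/3 < 1, p = c/n^{2/3} ≫ 1/n is above the triangle threshold p ~ 1/n. Asymptotically E[X] ~ (c³/6)·n^{3(1−α)} = (6³/6)·n^{1} → ∞; triangles are abundant w.h.p.

E[X] ≈ 6660.382979; in regime p = Θ(1/n^{2/3}) E[X] diverges (above the triangle threshold p ~ 1/n).


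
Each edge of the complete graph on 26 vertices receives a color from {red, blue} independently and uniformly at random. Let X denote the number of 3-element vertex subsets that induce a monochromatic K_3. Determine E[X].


Let X = Σ_S X_S over the C(26, 3) = 2600 subsets S of size 3, where X_S = 1 if the K_3 on S is monochromatic.
For a fixed S, the K_3 on S has C(3, 2) = 3 edges. P[all 3 edges red] = (1/2)^3, and likewise for blue, so P[monochromatic] = 2·(1/2)^3 = 2^{1 − 3} = 1/4.
By linearity: E[X] = C(26, 3) · 2^{1 − 3} = 2600 · 1/4 = 650.
Numerically: E[X] ≈ 650.000.

E[X] = C(26,3)·2^(1−C(3,2)) = 650 ≈ 650.000.


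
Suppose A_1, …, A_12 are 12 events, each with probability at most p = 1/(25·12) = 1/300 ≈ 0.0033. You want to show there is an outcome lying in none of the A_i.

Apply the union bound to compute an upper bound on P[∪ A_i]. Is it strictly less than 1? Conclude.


Union bound: P[∪_{i=1}^{12} A_i] ≤ Σ_i P[A_i] ≤ 12·p = 12·(1/300) = 1/25.
Numerically: 1/25 ≈ 0.0400.
Is 1/25 < 1? YES.
Since P[∪ A_i] ≤ 1/25 < 1, the complement has P[∩ A_i^c] ≥ 1 − 1/25 = 24/25 > 0, so some outcome avoids every A_i.

12·p = 1/25 ≈ 0.0400; existence CERTIFIED by the union bound.


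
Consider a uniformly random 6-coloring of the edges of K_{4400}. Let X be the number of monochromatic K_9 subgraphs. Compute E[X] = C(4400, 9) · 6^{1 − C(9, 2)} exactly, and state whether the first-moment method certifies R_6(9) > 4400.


E[X] = C(4400, 9) · 6^{1 − 36} = 1689489304164437494711163600 · 6^{−35} = 1689489304164437494711163600/1719070799748422591028658176.
As a reduced fraction: E[X] = 105593081510277343419447725/107441924984276411939291136 ≈ 0.9827922.
Is E[X] < 1? YES.
Since E[X] < 1, there exists a 6-coloring of K_{4400} with no monochromatic K_9; hence R_6(9) > 4400.

E[X] = 105593081510277343419447725/107441924984276411939291136 ≈ 0.9827922; E[X] < 1, so R_6(9) > 4400.


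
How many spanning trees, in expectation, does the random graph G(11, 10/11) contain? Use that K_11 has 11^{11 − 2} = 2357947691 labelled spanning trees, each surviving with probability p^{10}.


K_11 has 11^{11 − 2} = 2357947691 labelled spanning trees.
For each such spanning tree H, let X_H = 1 if all 10 edges of H are present in G. Then P[X_H = 1] = p^{10} = (10/11)^{10} = 10000000000/25937424601.
By linearity of expectation: E[X] = Σ_H E[X_H] = 2357947691 · p^{10} = 2357947691 · 10000000000/25937424601 = 10000000000/11.
Numerically: E[X] ≈ 9.091e+08.

E[X] = 2357947691 · (10/11)^{10} = 10000000000/11 ≈ 9.091e+08.


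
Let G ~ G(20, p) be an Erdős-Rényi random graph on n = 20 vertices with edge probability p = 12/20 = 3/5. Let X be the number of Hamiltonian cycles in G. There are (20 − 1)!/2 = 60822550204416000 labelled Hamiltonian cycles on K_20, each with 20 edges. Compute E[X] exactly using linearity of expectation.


K_20 has (20 − 1)!/2 = 60822550204416000 labelled Hamiltonian cycles.
For each such Hamiltonian cycle H, let X_H = 1 if all 20 edges of H are present in G. Then P[X_H = 1] = p^{20} = (3/5)^{20} = 3486784401/95367431640625.
By linearity: E[X] = Σ_H E[X_H] = 60822550204416000 · p^{20} = 60822550204416000 · 3486784401/95367431640625 = 1696600954254376560918528/762939453125.
Numerically: E[X] ≈ 2.2238e+12.

E[X] = 60822550204416000 · (3/5)^{20} = 1696600954254376560918528/762939453125 ≈ 2.2238e+12.


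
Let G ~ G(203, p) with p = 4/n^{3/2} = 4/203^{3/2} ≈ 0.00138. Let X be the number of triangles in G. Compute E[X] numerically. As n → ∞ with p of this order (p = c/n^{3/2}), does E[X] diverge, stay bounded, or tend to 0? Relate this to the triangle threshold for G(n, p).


Number of potential triangles: C(203, 3) = 1373701.
Each occurs with probability p³ ≈ (0.00138)³ ≈ 2.64513e-09.
By linearity: E[X] = C(203, 3)·p³ ≈ 1373701 · 2.64513e-09 ≈ 0.004.
Since α = 3/2 > 1, p = c/n^{3/2} = o(1/n) is below the triangle threshold p ~ 1/n. Asymptotically E[X] ~ (c³/6)·n^{3(1−α)} = (4³/6)·n^{-1.5} → 0, so by Markov's inequality G has no triangles w.h.p.

E[X] ≈ 0.004; in regime p = Θ(1/n^{3/2}) E[X] tends to 0 (below the triangle threshold p ~ 1/n).


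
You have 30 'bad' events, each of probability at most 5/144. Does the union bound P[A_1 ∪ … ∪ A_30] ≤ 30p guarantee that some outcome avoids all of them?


Union bound: P[∪_{i=1}^{30} A_i] ≤ Σ_i P[A_i] ≤ 30·p = 30·(5/144) = 25/24.
Numerically: 25/24 ≈ 1.042.
Is 25/24 < 1? NO.
Since the bound 25/24 is ≥ 1, the union bound is uninformative here; it does NOT by itself certify existence.

30·p = 25/24 ≈ 1.042; existence NOT certified by the union bound.


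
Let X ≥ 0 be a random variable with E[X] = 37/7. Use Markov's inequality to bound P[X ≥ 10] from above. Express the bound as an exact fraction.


μ = E[X] = 37/7, a = 10.
Markov: P[X ≥ 10] ≤ μ/a = (37/7)/10 = 37/70.
Numerically: ≈ 0.529.
(Since a = 10 > μ = 5.286, the bound 37/70 is < 1 and informative.)

P[X ≥ 10] ≤ 37/70 ≈ 0.529.


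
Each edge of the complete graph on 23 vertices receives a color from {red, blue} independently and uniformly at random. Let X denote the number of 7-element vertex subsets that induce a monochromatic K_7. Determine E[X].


Let X = Σ_S X_S over the C(23, 7) = 245157 subsets S of size 7, where X_S = 1 if the K_7 on S is monochromatic.
For a fixed S, the K_7 on S has C(7, 2) = 21 edges. P[all 21 edges red] = (1/2)^21, and likewise for blue, so P[monochromatic] = 2·(1/2)^21 = 2^{1 − 21} = 1/1048576.
By linearity of expectation: E[X] = C(23, 7) · 2^{1 − 21} = 245157 · 1/1048576 = 245157/1048576.
Numerically: E[X] ≈ 0.234.

E[X] = C(23,7)·2^(1−C(7,2)) = 245157/1048576 ≈ 0.234.
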